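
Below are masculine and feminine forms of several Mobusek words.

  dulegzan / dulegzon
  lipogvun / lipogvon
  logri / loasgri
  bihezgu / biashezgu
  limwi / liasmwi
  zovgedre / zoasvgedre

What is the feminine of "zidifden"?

zidifdon

"zidifden" ends in a consonant. The stems ending in a consonant (dulegzan → dulegzon, lipogvun → lipogvon) change the last vowel to 'o'.
So zidifden → zidifdon.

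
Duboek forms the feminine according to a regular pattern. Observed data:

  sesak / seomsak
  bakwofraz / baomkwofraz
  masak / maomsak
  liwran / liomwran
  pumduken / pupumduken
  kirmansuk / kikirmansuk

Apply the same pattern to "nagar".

naomgar

liwran and pumduken both end in -n yet inflect differently (liomwran, pupumduken), so the final letter is not what conditions the rule; the last vowel is.
"nagar" has last vowel 'a'. The stems whose last vowel is 'a' (sesak → seomsak, bakwofraz → baomkwofraz, masak → maomsak) insert -om- after the first vowel.
The other pattern: stems whose last vowel is 'e' or 'u' repeat the first consonant+vowel as a prefix.
So nagar → naomgar.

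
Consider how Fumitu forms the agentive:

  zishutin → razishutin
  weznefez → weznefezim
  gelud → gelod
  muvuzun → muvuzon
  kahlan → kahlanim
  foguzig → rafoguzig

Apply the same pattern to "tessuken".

tessukenim

kahlan and muvuzun both end in -n yet inflect differently (kahlanim, muvuzon), so the final letter is not what conditions the rule; the last vowel is.
"tessuken" has last vowel 'e'. The one such stem in the data (weznefez → weznefezim) adds -im, so the same rule applies.
The other patterns: stems whose last vowel is 'u' change the last vowel to 'o'; stems whose last vowel is 'i' add the prefix ra-.
So tessuken → tessukenim.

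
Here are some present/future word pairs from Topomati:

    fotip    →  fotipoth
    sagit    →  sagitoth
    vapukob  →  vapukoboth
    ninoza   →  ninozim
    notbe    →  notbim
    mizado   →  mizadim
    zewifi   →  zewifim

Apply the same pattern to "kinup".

kinupoth

vapukob and mizado both have last vowel 'o' yet inflect differently (vapukoboth, mizadim), so the last vowel is not what conditions the rule; whether the stem ends in a vowel or a consonant is.
"kinup" ends in a consonant. The stems ending in a consonant (fotip → fotipoth, sagit → sagitoth, vapukob → vapukoboth) add -oth.
So kinup → kinupoth.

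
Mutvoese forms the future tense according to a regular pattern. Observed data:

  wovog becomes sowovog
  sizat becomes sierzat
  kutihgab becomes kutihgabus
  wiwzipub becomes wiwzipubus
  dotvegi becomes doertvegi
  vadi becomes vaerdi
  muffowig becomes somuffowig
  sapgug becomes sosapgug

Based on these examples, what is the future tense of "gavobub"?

gavobubus

wiwzipub and sapgug both have last vowel 'u' yet inflect differently (wiwzipubus, sosapgug), so the last vowel is not what conditions the rule; the final letter is.
"gavobub" ends in -b. The stems ending in -b (kutihgab → kutihgabus, wiwzipub → wiwzipubus) add -us.
The other patterns: stems ending in -g add the prefix so-; stems ending in -i or -t insert -er- after the first vowel.
So gavobub → gavobubus.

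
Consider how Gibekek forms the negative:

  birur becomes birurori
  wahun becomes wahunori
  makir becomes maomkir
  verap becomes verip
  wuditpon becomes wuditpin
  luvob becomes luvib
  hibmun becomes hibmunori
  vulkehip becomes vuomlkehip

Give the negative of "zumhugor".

zumhugir

"zumhugor" has last vowel 'o'. The stems whose last vowel is 'o' (luvob → luvib, wuditpon → wuditpin) change the last vowel to 'i'.
So zumhugor → zumhugir.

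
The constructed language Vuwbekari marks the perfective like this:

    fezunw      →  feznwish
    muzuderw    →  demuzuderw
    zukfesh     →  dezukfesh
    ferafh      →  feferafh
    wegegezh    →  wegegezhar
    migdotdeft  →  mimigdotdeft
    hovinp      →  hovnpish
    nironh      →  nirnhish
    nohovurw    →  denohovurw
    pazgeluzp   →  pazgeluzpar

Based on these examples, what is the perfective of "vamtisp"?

devamtisp

"vamtisp" has second-to-last letter 's'. The one such stem in the data (zukfesh → dezukfesh) adds the prefix de-, so the same rule applies.
The other patterns: stems whose second-to-last letter is 'z' add -ar; stems whose second-to-last letter is 'f' repeat the first consonant+vowel as a prefix; stems whose second-to-last letter is 'n' delete the last vowel and add -ish.
So vamtisp → devamtisp.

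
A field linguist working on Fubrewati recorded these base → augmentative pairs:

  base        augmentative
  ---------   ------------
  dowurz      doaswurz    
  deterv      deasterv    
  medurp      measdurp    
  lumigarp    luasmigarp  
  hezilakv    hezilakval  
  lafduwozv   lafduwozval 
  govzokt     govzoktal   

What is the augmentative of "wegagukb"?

"wegagukb" has second-to-last letter 'k'. The stems whose second-to-last letter is 'k' (hezilakv → hezilakval, govzokt → govzoktal) add -al.
The other pattern: stems whose second-to-last letter is 'r' insert -as- after the first vowel.
So wegagukb → wegagukbal.

wegagukbal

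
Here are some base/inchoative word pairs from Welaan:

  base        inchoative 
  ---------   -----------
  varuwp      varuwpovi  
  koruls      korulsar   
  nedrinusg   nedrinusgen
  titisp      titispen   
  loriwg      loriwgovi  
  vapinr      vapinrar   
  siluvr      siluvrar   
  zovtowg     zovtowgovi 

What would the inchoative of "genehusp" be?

loriwg and nedrinusg both end in -g yet inflect differently (loriwgovi, nedrinusgen), so the final letter is not what conditions the rule; the second-to-last letter is.
"genehusp" has second-to-last letter 's'. The stems whose second-to-last letter is 's' (nedrinusg → nedrinusgen, titisp → titispen) add -en.
So genehusp → genehuspen.

genehuspen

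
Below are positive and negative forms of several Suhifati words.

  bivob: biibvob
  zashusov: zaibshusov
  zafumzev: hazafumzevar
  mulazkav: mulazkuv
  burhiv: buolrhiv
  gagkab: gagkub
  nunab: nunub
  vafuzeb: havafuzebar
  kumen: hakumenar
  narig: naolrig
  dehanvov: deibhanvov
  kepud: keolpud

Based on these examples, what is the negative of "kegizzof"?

keibgizzof

"kegizzof" has last vowel 'o'. The stems whose last vowel is 'o' (bivob → biibvob, zashusov → zaibshusov, dehanvov → deibhanvov) insert -ib- after the first vowel.
The other patterns: stems whose last vowel is 'a' change the last vowel to 'u'; stems whose last vowel is 'e' add ha- … -ar around the stem; stems whose last vowel is 'i' or 'u' insert -ol- after the first vowel.
So kegizzof → keibgizzof.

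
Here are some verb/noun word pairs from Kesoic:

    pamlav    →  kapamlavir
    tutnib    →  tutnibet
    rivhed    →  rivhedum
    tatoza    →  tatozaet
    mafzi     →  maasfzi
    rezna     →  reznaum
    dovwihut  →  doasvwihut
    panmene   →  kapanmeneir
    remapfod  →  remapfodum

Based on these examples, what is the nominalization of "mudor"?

rezna and tatoza both end in -a yet inflect differently (reznaum, tatozaet), so the final letter is not what conditions the rule; the first letter is.
"mudor" begins with m-. The one such stem in the data (mafzi → maasfzi) inserts -as- after the first vowel (as does dovwihut), so the same rule applies.
The other patterns: stems beginning with r- add -um; stems beginning with p- add ka- … -ir around the stem; stems beginning with t- add -et.
So mudor → muasdor.

muasdor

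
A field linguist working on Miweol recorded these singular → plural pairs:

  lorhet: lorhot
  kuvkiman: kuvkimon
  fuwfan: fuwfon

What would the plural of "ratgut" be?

ratgot

Every pair shown (lorhet → lorhot, kuvkiman → kuvkimon, fuwfan → fuwfon) follows the same rule: change the last vowel to 'o'.
So ratgut → ratgot.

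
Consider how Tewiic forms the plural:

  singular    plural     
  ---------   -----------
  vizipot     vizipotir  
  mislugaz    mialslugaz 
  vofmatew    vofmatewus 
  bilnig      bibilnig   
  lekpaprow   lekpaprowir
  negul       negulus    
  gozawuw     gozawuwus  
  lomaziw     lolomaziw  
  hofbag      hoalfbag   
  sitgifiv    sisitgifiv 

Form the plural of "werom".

weromir

lekpaprow and lomaziw both end in -w yet inflect differently (lekpaprowir, lolomaziw), so the final letter is not what conditions the rule; the last vowel is.
"werom" has last vowel 'o'. The stems whose last vowel is 'o' (lekpaprow → lekpaprowir, vizipot → vizipotir) add -ir.
The other patterns: stems whose last vowel is 'a' insert -al- after the first vowel; stems whose last vowel is 'i' repeat the first consonant+vowel as a prefix; stems whose last vowel is 'e' or 'u' add -us.
So werom → weromir.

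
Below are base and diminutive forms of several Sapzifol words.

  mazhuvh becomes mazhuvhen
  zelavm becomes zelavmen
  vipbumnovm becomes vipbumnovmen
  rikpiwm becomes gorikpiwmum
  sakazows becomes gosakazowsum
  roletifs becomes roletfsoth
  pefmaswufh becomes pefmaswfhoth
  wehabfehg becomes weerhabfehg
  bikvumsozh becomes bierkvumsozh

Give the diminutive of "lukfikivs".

lukfikivsen

zelavm and rikpiwm both end in -m yet inflect differently (zelavmen, gorikpiwmum), so the final letter is not what conditions the rule; the second-to-last letter is.
"lukfikivs" has second-to-last letter 'v'. The stems whose second-to-last letter is 'v' (mazhuvh → mazhuvhen, zelavm → zelavmen, vipbumnovm → vipbumnovmen) add -en.
The other patterns: stems whose second-to-last letter is 'w' add go- … -um around the stem; stems whose second-to-last letter is 'f' delete the last vowel and add -oth; stems whose second-to-last letter is 'h' or 'z' insert -er- after the first vowel.
So lukfikivs → lukfikivsen.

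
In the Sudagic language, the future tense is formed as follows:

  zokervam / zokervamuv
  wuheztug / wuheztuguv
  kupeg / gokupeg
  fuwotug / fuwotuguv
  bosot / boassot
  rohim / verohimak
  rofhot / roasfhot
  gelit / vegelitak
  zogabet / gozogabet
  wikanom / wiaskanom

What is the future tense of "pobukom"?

"pobukom" has last vowel 'o'. The stems whose last vowel is 'o' (bosot → boassot, wikanom → wiaskanom, rofhot → roasfhot) insert -as- after the first vowel.
The other patterns: stems whose last vowel is 'e' add the prefix go-; stems whose last vowel is 'i' add ve- … -ak around the stem; stems whose last vowel is 'a' or 'u' add -uv.
So pobukom → poasbukom.

poasbukom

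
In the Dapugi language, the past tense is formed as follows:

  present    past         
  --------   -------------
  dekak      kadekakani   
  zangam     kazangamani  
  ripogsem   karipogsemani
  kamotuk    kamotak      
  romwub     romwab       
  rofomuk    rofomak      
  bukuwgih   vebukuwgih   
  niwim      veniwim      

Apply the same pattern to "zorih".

vezorih

"zorih" has last vowel 'i'. The stems whose last vowel is 'i' (bukuwgih → vebukuwgih, niwim → veniwim) add the prefix ve-.
The other patterns: stems whose last vowel is 'a' or 'e' add ka- … -ani around the stem; stems whose last vowel is 'u' change the last vowel to 'a'.
So zorih → vezorih.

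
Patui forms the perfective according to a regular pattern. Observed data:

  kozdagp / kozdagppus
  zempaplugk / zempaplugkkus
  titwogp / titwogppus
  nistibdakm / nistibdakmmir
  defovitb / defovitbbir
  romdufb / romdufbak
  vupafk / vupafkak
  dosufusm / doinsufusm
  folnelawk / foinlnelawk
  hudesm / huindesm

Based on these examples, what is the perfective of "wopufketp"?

"wopufketp" has second-to-last letter 't'. The one such stem in the data (defovitb → defovitbbir) doubles the final consonant and adds -ir (as does nistibdakm), so the same rule applies.
The other patterns: stems whose second-to-last letter is 'g' double the final consonant and add -us; stems whose second-to-last letter is 'f' add -ak; stems whose second-to-last letter is 's' or 'w' insert -in- after the first vowel.
So wopufketp → wopufketppir.

wopufketppir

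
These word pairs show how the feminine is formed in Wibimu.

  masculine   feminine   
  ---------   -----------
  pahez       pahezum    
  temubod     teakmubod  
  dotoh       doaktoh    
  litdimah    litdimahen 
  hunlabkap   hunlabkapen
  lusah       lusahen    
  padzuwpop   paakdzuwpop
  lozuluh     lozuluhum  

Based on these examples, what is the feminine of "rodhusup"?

rodhusupum

dotoh and lusah both end in -h yet inflect differently (doaktoh, lusahen), so the final letter is not what conditions the rule; the last vowel is.
"rodhusup" has last vowel 'u'. The one such stem in the data (lozuluh → lozuluhum) adds -um, so the same rule applies.
The other patterns: stems whose last vowel is 'o' insert -ak- after the first vowel; stems whose last vowel is 'a' add -en.
So rodhusup → rodhusupum.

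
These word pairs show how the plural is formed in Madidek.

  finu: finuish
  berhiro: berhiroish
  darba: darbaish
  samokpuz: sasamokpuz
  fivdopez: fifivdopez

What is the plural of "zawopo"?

zawopoish

"zawopo" ends in a vowel. The stems ending in a vowel (finu → finuish, berhiro → berhiroish, darba → darbaish) add -ish.
The other pattern: stems ending in a consonant repeat the first consonant+vowel as a prefix.
So zawopo → zawopoish.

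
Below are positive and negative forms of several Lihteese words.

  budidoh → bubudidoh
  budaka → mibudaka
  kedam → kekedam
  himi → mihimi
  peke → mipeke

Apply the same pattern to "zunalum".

"zunalum" ends in a consonant. The stems ending in a consonant (budidoh → bubudidoh, kedam → kekedam) repeat the first consonant+vowel as a prefix.
The other pattern: stems ending in a vowel add the prefix mi-.
So zunalum → zuzunalum.

zuzunalum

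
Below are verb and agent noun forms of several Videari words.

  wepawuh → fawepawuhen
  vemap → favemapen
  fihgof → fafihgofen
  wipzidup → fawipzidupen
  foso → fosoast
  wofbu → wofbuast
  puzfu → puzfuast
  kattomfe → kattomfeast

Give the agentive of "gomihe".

fihgof and foso both have last vowel 'o' yet inflect differently (fafihgofen, fosoast), so the last vowel is not what conditions the rule; whether the stem ends in a vowel or a consonant is.
"gomihe" ends in a vowel. The stems ending in a vowel (foso → fosoast, wofbu → wofbuast, puzfu → puzfuast) add -ast.
The other pattern: stems ending in a consonant add fa- … -en around the stem.
So gomihe → gomiheast.

gomiheast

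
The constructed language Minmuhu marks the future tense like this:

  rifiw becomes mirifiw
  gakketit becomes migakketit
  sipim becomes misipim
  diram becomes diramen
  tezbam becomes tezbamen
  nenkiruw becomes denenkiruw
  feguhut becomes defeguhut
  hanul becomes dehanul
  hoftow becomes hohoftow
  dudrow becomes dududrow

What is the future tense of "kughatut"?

dekughatut

sipim and diram both end in -m yet inflect differently (misipim, diramen), so the final letter is not what conditions the rule; the last vowel is.
"kughatut" has last vowel 'u'. The stems whose last vowel is 'u' (nenkiruw → denenkiruw, feguhut → defeguhut, hanul → dehanul) add the prefix de-.
So kughatut → dekughatut.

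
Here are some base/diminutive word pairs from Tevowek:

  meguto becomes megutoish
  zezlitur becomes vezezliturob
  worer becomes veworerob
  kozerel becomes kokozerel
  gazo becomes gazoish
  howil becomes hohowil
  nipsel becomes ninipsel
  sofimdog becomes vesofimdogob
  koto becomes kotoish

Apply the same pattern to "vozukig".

koto and sofimdog both have last vowel 'o' yet inflect differently (kotoish, vesofimdogob), so the last vowel is not what conditions the rule; the final letter is.
"vozukig" ends in -g. The one such stem in the data (sofimdog → vesofimdogob) adds ve- … -ob around the stem, so the same rule applies.
So vozukig → vevozukigob.

vevozukigob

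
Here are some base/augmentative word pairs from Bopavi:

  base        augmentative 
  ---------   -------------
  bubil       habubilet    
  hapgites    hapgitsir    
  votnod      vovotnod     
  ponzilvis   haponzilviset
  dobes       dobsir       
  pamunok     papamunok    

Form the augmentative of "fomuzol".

dobes and ponzilvis both end in -s yet inflect differently (dobsir, haponzilviset), so the final letter is not what conditions the rule; the last vowel is.
"fomuzol" has last vowel 'o'. The stems whose last vowel is 'o' (votnod → vovotnod, pamunok → papamunok) repeat the first consonant+vowel as a prefix.
So fomuzol → fofomuzol.

fofomuzol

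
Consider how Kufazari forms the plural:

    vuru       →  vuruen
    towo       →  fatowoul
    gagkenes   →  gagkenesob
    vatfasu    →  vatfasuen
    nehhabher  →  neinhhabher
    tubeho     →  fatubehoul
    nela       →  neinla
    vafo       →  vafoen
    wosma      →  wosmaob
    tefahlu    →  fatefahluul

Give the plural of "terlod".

faterlodul

tefahlu and vuru both end in -u yet inflect differently (fatefahluul, vuruen), so the final letter is not what conditions the rule; the first letter is.
"terlod" begins with t-. The stems beginning with t- (tefahlu → fatefahluul, towo → fatowoul, tubeho → fatubehoul) add fa- … -ul around the stem.
So terlod → faterlodul.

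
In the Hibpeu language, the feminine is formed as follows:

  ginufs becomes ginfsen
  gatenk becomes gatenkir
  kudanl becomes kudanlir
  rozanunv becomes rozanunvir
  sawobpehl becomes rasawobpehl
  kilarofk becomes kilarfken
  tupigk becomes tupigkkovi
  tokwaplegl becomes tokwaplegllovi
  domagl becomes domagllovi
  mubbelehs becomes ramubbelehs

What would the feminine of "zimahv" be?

"zimahv" has second-to-last letter 'h'. The stems whose second-to-last letter is 'h' (mubbelehs → ramubbelehs, sawobpehl → rasawobpehl) add the prefix ra-.
The other patterns: stems whose second-to-last letter is 'g' double the final consonant and add -ovi; stems whose second-to-last letter is 'n' add -ir; stems whose second-to-last letter is 'f' delete the last vowel and add -en.
So zimahv → razimahv.

razimahv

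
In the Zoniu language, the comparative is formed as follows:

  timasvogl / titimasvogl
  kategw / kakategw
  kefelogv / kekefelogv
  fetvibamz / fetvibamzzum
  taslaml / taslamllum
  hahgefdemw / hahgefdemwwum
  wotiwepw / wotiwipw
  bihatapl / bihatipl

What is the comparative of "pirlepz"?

timasvogl and taslaml both end in -l yet inflect differently (titimasvogl, taslamllum), so the final letter is not what conditions the rule; the second-to-last letter is.
"pirlepz" has second-to-last letter 'p'. The stems whose second-to-last letter is 'p' (wotiwepw → wotiwipw, bihatapl → bihatipl) change the last vowel to 'i'.
So pirlepz → pirlipz.

pirlipz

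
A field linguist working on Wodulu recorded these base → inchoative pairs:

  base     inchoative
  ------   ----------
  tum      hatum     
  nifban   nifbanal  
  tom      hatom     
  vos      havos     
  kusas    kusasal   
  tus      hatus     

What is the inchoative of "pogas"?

kusas and tus both end in -s yet inflect differently (kusasal, hatus), so the final letter is not what conditions the rule; the number of vowels is.
"pogas" has 2 vowels. The stems with 2 vowels (nifban → nifbanal, kusas → kusasal) add -al.
The other pattern: stems with 1 vowel add the prefix ha-.
So pogas → pogasal.

pogasal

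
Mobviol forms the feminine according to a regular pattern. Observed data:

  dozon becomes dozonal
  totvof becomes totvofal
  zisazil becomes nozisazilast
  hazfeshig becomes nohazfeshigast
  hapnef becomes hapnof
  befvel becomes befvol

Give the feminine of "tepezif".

notepezifast

totvof and hapnef both end in -f yet inflect differently (totvofal, hapnof), so the final letter is not what conditions the rule; the last vowel is.
"tepezif" has last vowel 'i'. The stems whose last vowel is 'i' (zisazil → nozisazilast, hazfeshig → nohazfeshigast) add no- … -ast around the stem.
So tepezif → notepezifast.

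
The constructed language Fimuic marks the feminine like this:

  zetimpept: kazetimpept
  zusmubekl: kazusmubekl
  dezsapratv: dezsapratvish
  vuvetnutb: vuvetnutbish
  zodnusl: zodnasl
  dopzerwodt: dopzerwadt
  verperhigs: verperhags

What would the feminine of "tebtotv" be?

"tebtotv" has second-to-last letter 't'. The stems whose second-to-last letter is 't' (dezsapratv → dezsapratvish, vuvetnutb → vuvetnutbish) add -ish.
The other patterns: stems whose second-to-last letter is 'k' or 'p' add the prefix ka-; stems whose second-to-last letter is 'd', 'g' or 's' change the last vowel to 'a'.
So tebtotv → tebtotvish.

tebtotvish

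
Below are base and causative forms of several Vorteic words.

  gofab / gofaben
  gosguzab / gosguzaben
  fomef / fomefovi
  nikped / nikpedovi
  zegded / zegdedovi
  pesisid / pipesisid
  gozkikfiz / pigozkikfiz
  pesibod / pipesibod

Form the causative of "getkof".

pigetkof

nikped and pesisid both end in -d yet inflect differently (nikpedovi, pipesisid), so the final letter is not what conditions the rule; the last vowel is.
"getkof" has last vowel 'o'. The one such stem in the data (pesibod → pipesibod) adds the prefix pi-, so the same rule applies.
The other patterns: stems whose last vowel is 'a' add -en; stems whose last vowel is 'e' add -ovi.
So getkof → pigetkof.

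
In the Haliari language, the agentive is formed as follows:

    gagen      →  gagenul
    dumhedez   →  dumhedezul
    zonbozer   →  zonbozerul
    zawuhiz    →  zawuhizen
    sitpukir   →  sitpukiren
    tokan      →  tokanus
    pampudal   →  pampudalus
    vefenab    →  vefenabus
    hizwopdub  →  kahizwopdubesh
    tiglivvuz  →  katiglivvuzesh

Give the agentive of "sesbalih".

dumhedez and zawuhiz both end in -z yet inflect differently (dumhedezul, zawuhizen), so the final letter is not what conditions the rule; the last vowel is.
"sesbalih" has last vowel 'i'. The stems whose last vowel is 'i' (zawuhiz → zawuhizen, sitpukir → sitpukiren) add -en.
The other patterns: stems whose last vowel is 'e' add -ul; stems whose last vowel is 'a' add -us; stems whose last vowel is 'u' add ka- … -esh around the stem.
So sesbalih → sesbalihen.

sesbalihen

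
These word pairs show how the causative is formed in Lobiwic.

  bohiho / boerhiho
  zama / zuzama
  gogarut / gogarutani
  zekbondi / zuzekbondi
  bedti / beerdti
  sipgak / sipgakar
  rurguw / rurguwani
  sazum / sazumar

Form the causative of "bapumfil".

zekbondi and bedti both end in -i yet inflect differently (zuzekbondi, beerdti), so the final letter is not what conditions the rule; the first letter is.
"bapumfil" begins with b-. The stems beginning with b- (bohiho → boerhiho, bedti → beerdti) insert -er- after the first vowel.
So bapumfil → baerpumfil.

baerpumfil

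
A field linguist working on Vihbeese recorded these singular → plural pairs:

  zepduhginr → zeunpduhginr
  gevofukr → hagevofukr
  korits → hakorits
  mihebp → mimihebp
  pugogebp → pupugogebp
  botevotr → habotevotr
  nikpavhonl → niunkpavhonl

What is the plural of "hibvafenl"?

zepduhginr and gevofukr both end in -r yet inflect differently (zeunpduhginr, hagevofukr), so the final letter is not what conditions the rule; the second-to-last letter is.
"hibvafenl" has second-to-last letter 'n'. The stems whose second-to-last letter is 'n' (nikpavhonl → niunkpavhonl, zepduhginr → zeunpduhginr) insert -un- after the first vowel.
The other patterns: stems whose second-to-last letter is 'b' repeat the first consonant+vowel as a prefix; stems whose second-to-last letter is 'k' or 't' add the prefix ha-.
So hibvafenl → hiunbvafenl.

hiunbvafenl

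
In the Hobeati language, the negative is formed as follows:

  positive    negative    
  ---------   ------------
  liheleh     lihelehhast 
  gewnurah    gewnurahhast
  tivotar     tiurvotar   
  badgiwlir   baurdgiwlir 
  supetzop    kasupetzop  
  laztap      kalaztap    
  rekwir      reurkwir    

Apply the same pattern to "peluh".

tivotar and gewnurah both have last vowel 'a' yet inflect differently (tiurvotar, gewnurahhast), so the last vowel is not what conditions the rule; the final letter is.
"peluh" ends in -h. The stems ending in -h (gewnurah → gewnurahhast, liheleh → lihelehhast) double the final consonant and add -ast.
The other patterns: stems ending in -r insert -ur- after the first vowel; stems ending in -p add the prefix ka-.
So peluh → peluhhast.

peluhhast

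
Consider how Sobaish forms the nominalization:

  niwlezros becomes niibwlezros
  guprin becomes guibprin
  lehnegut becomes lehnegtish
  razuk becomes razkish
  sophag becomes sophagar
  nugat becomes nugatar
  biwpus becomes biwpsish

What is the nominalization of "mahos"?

nugat and lehnegut both end in -t yet inflect differently (nugatar, lehnegtish), so the final letter is not what conditions the rule; the last vowel is.
"mahos" has last vowel 'o'. The one such stem in the data (niwlezros → niibwlezros) inserts -ib- after the first vowel (as does guprin), so the same rule applies.
The other patterns: stems whose last vowel is 'a' add -ar; stems whose last vowel is 'u' delete the last vowel and add -ish.
So mahos → maibhos.

maibhos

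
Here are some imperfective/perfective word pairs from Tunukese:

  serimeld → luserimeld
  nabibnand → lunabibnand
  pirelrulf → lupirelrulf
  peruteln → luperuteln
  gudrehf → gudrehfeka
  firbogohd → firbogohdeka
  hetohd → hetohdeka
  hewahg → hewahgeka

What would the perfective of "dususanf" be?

ludususanf

pirelrulf and gudrehf both end in -f yet inflect differently (lupirelrulf, gudrehfeka), so the final letter is not what conditions the rule; the second-to-last letter is.
"dususanf" has second-to-last letter 'n'. The one such stem in the data (nabibnand → lunabibnand) adds the prefix lu-, so the same rule applies.
So dususanf → ludususanf.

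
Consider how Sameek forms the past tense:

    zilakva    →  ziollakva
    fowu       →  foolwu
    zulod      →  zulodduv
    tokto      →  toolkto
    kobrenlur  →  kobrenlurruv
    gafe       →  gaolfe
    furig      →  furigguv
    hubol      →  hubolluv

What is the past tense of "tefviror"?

tefvirorruv

zulod and tokto both have last vowel 'o' yet inflect differently (zulodduv, toolkto), so the last vowel is not what conditions the rule; whether the stem ends in a vowel or a consonant is.
"tefviror" ends in a consonant. The stems ending in a consonant (kobrenlur → kobrenlurruv, zulod → zulodduv, hubol → hubolluv) double the final consonant and add -uv.
So tefviror → tefvirorruv.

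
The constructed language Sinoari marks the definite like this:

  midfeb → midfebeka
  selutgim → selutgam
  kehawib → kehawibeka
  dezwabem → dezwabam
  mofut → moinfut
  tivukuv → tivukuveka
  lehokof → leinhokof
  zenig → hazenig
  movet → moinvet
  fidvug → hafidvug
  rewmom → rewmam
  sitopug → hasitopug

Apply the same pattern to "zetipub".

zetipubeka

"zetipub" ends in -b. The stems ending in -b (kehawib → kehawibeka, midfeb → midfebeka) add -eka.
So zetipub → zetipubeka.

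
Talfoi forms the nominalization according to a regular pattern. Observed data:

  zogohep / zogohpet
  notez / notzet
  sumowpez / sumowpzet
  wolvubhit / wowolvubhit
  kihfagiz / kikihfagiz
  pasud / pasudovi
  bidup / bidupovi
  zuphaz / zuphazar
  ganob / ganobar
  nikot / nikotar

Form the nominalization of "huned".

hundet

"huned" has last vowel 'e'. The stems whose last vowel is 'e' (zogohep → zogohpet, notez → notzet, sumowpez → sumowpzet) delete the last vowel and add -et.
The other patterns: stems whose last vowel is 'i' repeat the first consonant+vowel as a prefix; stems whose last vowel is 'u' add -ovi; stems whose last vowel is 'a' or 'o' add -ar.
So huned → hundet.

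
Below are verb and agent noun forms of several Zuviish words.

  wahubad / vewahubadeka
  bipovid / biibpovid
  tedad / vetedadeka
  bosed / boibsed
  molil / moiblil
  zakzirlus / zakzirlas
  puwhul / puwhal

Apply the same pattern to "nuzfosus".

"nuzfosus" has last vowel 'u'. The stems whose last vowel is 'u' (puwhul → puwhal, zakzirlus → zakzirlas) change the last vowel to 'a'.
So nuzfosus → nuzfosas.

nuzfosas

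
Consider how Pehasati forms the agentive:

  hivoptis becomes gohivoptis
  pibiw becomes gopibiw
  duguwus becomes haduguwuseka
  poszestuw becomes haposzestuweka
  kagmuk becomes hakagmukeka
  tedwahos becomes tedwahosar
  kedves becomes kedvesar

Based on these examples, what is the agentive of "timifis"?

gotimifis

hivoptis and duguwus both end in -s yet inflect differently (gohivoptis, haduguwuseka), so the final letter is not what conditions the rule; the last vowel is.
"timifis" has last vowel 'i'. The stems whose last vowel is 'i' (hivoptis → gohivoptis, pibiw → gopibiw) add the prefix go-.
The other patterns: stems whose last vowel is 'u' add ha- … -eka around the stem; stems whose last vowel is 'e' or 'o' add -ar.
So timifis → gotimifis.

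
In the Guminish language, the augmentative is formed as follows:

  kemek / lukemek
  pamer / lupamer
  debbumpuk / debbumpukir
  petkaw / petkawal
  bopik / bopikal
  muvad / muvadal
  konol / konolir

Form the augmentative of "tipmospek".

debbumpuk and bopik both end in -k yet inflect differently (debbumpukir, bopikal), so the final letter is not what conditions the rule; the last vowel is.
"tipmospek" has last vowel 'e'. The stems whose last vowel is 'e' (pamer → lupamer, kemek → lukemek) add the prefix lu-.
The other patterns: stems whose last vowel is 'o' or 'u' add -ir; stems whose last vowel is 'a' or 'i' add -al.
So tipmospek → lutipmospek.

lutipmospek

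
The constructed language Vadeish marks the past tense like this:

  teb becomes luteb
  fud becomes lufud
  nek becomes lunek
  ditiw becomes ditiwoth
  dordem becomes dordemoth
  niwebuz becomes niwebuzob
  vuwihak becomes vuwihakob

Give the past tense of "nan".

"nan" has 1 vowel. The stems with 1 vowel (teb → luteb, fud → lufud, nek → lunek) add the prefix lu-.
The other patterns: stems with 2 vowels add -oth; stems with 3 vowels add -ob.
So nan → lunan.

lunan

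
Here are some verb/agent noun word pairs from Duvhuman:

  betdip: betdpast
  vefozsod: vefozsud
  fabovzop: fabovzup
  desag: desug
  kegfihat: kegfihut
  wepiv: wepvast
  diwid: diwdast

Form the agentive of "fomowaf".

fomowuf

diwid and vefozsod both end in -d yet inflect differently (diwdast, vefozsud), so the final letter is not what conditions the rule; the last vowel is.
"fomowaf" has last vowel 'a'. The stems whose last vowel is 'a' (desag → desug, kegfihat → kegfihut) change the last vowel to 'u'.
The other pattern: stems whose last vowel is 'i' delete the last vowel and add -ast.
So fomowaf → fomowuf.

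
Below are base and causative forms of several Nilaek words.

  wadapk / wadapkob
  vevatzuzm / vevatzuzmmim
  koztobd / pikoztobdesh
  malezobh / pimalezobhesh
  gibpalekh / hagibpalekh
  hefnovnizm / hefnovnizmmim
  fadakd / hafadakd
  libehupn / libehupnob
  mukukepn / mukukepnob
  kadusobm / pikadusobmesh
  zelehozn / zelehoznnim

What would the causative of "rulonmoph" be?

rulonmophob

"rulonmoph" has second-to-last letter 'p'. The stems whose second-to-last letter is 'p' (libehupn → libehupnob, wadapk → wadapkob, mukukepn → mukukepnob) add -ob.
The other patterns: stems whose second-to-last letter is 'z' double the final consonant and add -im; stems whose second-to-last letter is 'b' add pi- … -esh around the stem; stems whose second-to-last letter is 'k' add the prefix ha-.
So rulonmoph → rulonmophob.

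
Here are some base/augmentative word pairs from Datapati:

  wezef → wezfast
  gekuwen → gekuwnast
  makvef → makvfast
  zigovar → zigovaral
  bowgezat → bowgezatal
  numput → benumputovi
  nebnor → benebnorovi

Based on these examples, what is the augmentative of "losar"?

bowgezat and numput both end in -t yet inflect differently (bowgezatal, benumputovi), so the final letter is not what conditions the rule; the last vowel is.
"losar" has last vowel 'a'. The stems whose last vowel is 'a' (zigovar → zigovaral, bowgezat → bowgezatal) add -al.
The other patterns: stems whose last vowel is 'e' delete the last vowel and add -ast; stems whose last vowel is 'o' or 'u' add be- … -ovi around the stem.
So losar → losaral.

losaral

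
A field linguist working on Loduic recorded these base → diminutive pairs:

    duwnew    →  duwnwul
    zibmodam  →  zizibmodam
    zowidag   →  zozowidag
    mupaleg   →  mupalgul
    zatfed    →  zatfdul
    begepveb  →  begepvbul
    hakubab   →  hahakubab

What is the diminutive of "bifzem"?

"bifzem" has last vowel 'e'. The stems whose last vowel is 'e' (begepveb → begepvbul, mupaleg → mupalgul, duwnew → duwnwul) delete the last vowel and add -ul.
The other pattern: stems whose last vowel is 'a' repeat the first consonant+vowel as a prefix.
So bifzem → bifzmul.

bifzmul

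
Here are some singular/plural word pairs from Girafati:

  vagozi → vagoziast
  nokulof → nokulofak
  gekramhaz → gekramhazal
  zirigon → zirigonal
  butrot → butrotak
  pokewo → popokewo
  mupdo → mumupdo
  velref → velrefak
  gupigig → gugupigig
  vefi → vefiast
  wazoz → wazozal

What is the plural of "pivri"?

"pivri" ends in -i. The stems ending in -i (vagozi → vagoziast, vefi → vefiast) add -ast.
The other patterns: stems ending in -g or -o repeat the first consonant+vowel as a prefix; stems ending in -f or -t add -ak; stems ending in -n or -z add -al.
So pivri → pivriast.

pivriast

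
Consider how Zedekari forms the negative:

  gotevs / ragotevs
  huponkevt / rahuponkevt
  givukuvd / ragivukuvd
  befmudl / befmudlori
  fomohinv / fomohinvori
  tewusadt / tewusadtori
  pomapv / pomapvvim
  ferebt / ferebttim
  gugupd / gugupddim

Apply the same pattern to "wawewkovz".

rawawewkovz

huponkevt and tewusadt both end in -t yet inflect differently (rahuponkevt, tewusadtori), so the final letter is not what conditions the rule; the second-to-last letter is.
"wawewkovz" has second-to-last letter 'v'. The stems whose second-to-last letter is 'v' (gotevs → ragotevs, huponkevt → rahuponkevt, givukuvd → ragivukuvd) add the prefix ra-.
So wawewkovz → rawawewkovz.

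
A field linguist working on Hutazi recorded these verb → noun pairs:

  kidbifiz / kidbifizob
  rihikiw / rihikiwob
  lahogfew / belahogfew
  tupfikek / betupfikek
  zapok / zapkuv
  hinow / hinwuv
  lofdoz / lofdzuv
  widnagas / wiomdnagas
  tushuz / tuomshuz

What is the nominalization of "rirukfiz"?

rihikiw and lahogfew both end in -w yet inflect differently (rihikiwob, belahogfew), so the final letter is not what conditions the rule; the last vowel is.
"rirukfiz" has last vowel 'i'. The stems whose last vowel is 'i' (kidbifiz → kidbifizob, rihikiw → rihikiwob) add -ob.
So rirukfiz → rirukfizob.

rirukfizob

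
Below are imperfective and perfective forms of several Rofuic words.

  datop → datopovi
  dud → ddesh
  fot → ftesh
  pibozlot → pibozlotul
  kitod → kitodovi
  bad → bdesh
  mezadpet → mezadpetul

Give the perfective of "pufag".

"pufag" has 2 vowels. The stems with 2 vowels (kitod → kitodovi, datop → datopovi) add -ovi.
So pufag → pufagovi.

pufagovi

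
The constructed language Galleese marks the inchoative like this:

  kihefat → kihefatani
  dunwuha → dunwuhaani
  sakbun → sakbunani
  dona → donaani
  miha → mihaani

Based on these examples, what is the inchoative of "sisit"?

sisitani

Every pair shown (kihefat → kihefatani, dunwuha → dunwuhaani, sakbun → sakbunani, …) follows the same rule: add -ani.
So sisit → sisitani.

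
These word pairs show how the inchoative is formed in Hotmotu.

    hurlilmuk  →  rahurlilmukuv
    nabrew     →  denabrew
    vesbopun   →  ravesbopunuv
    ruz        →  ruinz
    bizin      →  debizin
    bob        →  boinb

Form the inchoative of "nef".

neinf

bizin and vesbopun both end in -n yet inflect differently (debizin, ravesbopunuv), so the final letter is not what conditions the rule; the number of vowels is.
"nef" has 1 vowel. The stems with 1 vowel (ruz → ruinz, bob → boinb) insert -in- after the first vowel.
The other patterns: stems with 2 vowels add the prefix de-; stems with 3 vowels add ra- … -uv around the stem.
So nef → neinf.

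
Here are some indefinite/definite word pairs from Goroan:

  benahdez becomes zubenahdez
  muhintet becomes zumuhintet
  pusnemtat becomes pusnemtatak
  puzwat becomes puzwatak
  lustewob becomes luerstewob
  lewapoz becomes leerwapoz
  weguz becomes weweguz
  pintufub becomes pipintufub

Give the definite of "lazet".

zulazet

muhintet and pusnemtat both end in -t yet inflect differently (zumuhintet, pusnemtatak), so the final letter is not what conditions the rule; the last vowel is.
"lazet" has last vowel 'e'. The stems whose last vowel is 'e' (benahdez → zubenahdez, muhintet → zumuhintet) add the prefix zu-.
So lazet → zulazet.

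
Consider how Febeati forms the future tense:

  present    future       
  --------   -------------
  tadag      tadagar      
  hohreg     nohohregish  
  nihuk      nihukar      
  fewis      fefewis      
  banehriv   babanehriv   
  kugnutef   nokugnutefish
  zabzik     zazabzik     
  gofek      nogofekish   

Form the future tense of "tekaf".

zabzik and gofek both end in -k yet inflect differently (zazabzik, nogofekish), so the final letter is not what conditions the rule; the last vowel is.
"tekaf" has last vowel 'a'. The one such stem in the data (tadag → tadagar) adds -ar, so the same rule applies.
The other patterns: stems whose last vowel is 'i' repeat the first consonant+vowel as a prefix; stems whose last vowel is 'e' add no- … -ish around the stem.
So tekaf → tekafar.

tekafar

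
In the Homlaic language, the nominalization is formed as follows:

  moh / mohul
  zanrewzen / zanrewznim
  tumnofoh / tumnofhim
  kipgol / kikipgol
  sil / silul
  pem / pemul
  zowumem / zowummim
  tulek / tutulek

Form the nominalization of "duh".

"duh" has 1 vowel. The stems with 1 vowel (sil → silul, pem → pemul, moh → mohul) add -ul.
The other patterns: stems with 2 vowels repeat the first consonant+vowel as a prefix; stems with 3 vowels delete the last vowel and add -im.
So duh → duhul.

duhul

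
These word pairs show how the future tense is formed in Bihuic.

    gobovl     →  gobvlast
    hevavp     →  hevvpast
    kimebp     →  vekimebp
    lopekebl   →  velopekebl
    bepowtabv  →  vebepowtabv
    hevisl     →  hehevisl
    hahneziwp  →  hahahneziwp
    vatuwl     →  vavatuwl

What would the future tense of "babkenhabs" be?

hevavp and kimebp both end in -p yet inflect differently (hevvpast, vekimebp), so the final letter is not what conditions the rule; the second-to-last letter is.
"babkenhabs" has second-to-last letter 'b'. The stems whose second-to-last letter is 'b' (kimebp → vekimebp, lopekebl → velopekebl, bepowtabv → vebepowtabv) add the prefix ve-.
The other patterns: stems whose second-to-last letter is 'v' delete the last vowel and add -ast; stems whose second-to-last letter is 's' or 'w' repeat the first consonant+vowel as a prefix.
So babkenhabs → vebabkenhabs.

vebabkenhabs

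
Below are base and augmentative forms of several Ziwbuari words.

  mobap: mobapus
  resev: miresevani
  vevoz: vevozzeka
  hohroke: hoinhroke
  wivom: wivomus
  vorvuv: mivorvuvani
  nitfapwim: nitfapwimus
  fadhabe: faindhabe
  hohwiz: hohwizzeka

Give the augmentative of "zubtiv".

wivom and vevoz both have last vowel 'o' yet inflect differently (wivomus, vevozzeka), so the last vowel is not what conditions the rule; the final letter is.
"zubtiv" ends in -v. The stems ending in -v (vorvuv → mivorvuvani, resev → miresevani) add mi- … -ani around the stem.
The other patterns: stems ending in -m or -p add -us; stems ending in -z double the final consonant and add -eka; stems ending in -e insert -in- after the first vowel.
So zubtiv → mizubtivani.

mizubtivani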